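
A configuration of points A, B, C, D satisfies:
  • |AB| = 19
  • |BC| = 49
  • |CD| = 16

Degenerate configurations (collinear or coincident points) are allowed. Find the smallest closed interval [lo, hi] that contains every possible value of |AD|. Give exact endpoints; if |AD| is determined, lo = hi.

|AB| ∈ {19}
|BC| ∈ {49}
|CD| ∈ {16}
|AC| ∈ [30, 68]
|BD| ∈ [33, 65]
|AD| ∈ [14, 84]

|AD| ∈ [14, 84]  (≈ [14.0000, 84.0000])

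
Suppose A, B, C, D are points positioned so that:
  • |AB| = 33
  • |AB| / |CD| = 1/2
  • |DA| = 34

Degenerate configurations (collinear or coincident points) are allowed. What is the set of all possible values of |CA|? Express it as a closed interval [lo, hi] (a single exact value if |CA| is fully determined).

|CA| ∈ [32, 100]  (≈ [32.0000, 100.0000])

|AB| ∈ {33}
|AD| ∈ {34}
|CD| ∈ {66}
|BD| ∈ [1, 67]
|AC| ∈ [32, 100]
|BC| ∈ [0, 133]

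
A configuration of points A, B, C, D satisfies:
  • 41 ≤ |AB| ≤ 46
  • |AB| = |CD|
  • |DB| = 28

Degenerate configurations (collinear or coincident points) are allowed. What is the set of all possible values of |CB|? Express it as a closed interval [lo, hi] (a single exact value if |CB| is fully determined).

|AB| ∈ [41, 46]
|BD| ∈ {28}
|CD| ∈ [41, 46]
|AD| ∈ [13, 74]
|BC| ∈ [13, 74]
|AC| ∈ [0, 120]

|CB| ∈ [13, 74]  (≈ [13.0000, 74.0000])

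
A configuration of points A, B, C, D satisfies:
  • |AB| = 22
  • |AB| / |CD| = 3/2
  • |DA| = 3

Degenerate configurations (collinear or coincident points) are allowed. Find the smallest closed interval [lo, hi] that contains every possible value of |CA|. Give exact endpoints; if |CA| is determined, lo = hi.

|CA| ∈ [35/3, 53/3]  (≈ [11.6667, 17.6667])

|AB| ∈ {22}
|AD| ∈ {3}
|CD| ∈ {44/3}
|BD| ∈ [19, 25]
|AC| ∈ [35/3, 53/3]
|BC| ∈ [13/3, 119/3]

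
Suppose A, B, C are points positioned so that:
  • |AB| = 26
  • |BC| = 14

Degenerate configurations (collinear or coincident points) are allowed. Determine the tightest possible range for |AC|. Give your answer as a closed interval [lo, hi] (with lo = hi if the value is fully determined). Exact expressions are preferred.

|AC| ∈ [12, 40]  (≈ [12.0000, 40.0000])

|AB| ∈ {26}
|BC| ∈ {14}
|AC| ∈ [12, 40]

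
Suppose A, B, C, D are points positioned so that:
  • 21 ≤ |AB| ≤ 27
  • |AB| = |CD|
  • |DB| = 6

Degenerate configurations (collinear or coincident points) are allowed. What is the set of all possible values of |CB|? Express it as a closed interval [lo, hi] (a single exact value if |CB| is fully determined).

|AB| ∈ [21, 27]
|BD| ∈ {6}
|CD| ∈ [21, 27]
|AD| ∈ [15, 33]
|BC| ∈ [15, 33]
|AC| ∈ [0, 60]

|CB| ∈ [15, 33]  (≈ [15.0000, 33.0000])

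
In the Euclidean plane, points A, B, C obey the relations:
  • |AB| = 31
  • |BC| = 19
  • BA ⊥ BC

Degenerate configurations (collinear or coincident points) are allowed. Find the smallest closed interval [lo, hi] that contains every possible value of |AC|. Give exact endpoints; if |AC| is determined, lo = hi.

|AC| = √(1322)  (≈ 36.3593)

|AB| ∈ {31}
|BC| ∈ {19}
|AC| ∈ {√(1322)}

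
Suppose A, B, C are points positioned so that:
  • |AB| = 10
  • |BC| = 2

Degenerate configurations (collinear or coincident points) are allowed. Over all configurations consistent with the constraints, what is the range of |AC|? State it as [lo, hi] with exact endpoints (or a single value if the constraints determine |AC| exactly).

|AB| ∈ {10}
|BC| ∈ {2}
|AC| ∈ [8, 12]

|AC| ∈ [8, 12]  (≈ [8.0000, 12.0000])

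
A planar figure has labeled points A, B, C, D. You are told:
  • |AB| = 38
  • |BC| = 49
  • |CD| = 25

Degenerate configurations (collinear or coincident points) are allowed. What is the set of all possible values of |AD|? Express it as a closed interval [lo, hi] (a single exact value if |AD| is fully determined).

|AB| ∈ {38}
|BC| ∈ {49}
|CD| ∈ {25}
|AC| ∈ [11, 87]
|BD| ∈ [24, 74]
|AD| ∈ [0, 112]

|AD| ∈ [0, 112]  (≈ [0.0000, 112.0000])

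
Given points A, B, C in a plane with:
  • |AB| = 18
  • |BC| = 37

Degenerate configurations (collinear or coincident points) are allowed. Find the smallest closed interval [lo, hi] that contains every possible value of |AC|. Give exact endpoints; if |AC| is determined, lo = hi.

|AC| ∈ [19, 55]  (≈ [19.0000, 55.0000])

|AB| ∈ {18}
|BC| ∈ {37}
|AC| ∈ [19, 55]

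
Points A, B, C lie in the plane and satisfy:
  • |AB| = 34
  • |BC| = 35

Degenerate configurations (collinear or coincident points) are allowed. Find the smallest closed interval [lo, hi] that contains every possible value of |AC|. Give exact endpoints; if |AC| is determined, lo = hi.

|AC| ∈ [1, 69]  (≈ [1.0000, 69.0000])

|AB| ∈ {34}
|BC| ∈ {35}
|AC| ∈ [1, 69]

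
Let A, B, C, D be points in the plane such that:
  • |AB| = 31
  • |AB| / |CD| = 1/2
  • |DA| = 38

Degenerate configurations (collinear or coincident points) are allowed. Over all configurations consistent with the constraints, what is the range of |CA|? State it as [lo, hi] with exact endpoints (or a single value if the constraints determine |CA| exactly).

|CA| ∈ [24, 100]  (≈ [24.0000, 100.0000])

|AB| ∈ {31}
|AD| ∈ {38}
|CD| ∈ {62}
|BD| ∈ [7, 69]
|AC| ∈ [24, 100]
|BC| ∈ [0, 131]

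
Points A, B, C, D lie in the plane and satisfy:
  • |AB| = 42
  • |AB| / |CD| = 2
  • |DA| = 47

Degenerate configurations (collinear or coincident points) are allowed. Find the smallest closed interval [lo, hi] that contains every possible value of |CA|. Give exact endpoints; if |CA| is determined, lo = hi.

|AB| ∈ {42}
|AD| ∈ {47}
|CD| ∈ {21}
|BD| ∈ [5, 89]
|AC| ∈ [26, 68]
|BC| ∈ [0, 110]

|CA| ∈ [26, 68]  (≈ [26.0000, 68.0000])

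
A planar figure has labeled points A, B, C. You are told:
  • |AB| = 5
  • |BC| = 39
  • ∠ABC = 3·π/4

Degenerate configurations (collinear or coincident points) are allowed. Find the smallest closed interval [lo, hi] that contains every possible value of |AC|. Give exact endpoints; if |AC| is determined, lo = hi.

|AC| = √(195·√(2) + 1546)  (≈ 42.6822)

|AB| ∈ {5}
|BC| ∈ {39}
|AC| ∈ {√(195·√(2) + 1546)}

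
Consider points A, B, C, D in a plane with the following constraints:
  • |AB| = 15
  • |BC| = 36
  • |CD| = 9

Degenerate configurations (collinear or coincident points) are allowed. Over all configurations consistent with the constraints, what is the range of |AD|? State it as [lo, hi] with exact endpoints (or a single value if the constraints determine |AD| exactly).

|AB| ∈ {15}
|BC| ∈ {36}
|CD| ∈ {9}
|AC| ∈ [21, 51]
|BD| ∈ [27, 45]
|AD| ∈ [12, 60]

|AD| ∈ [12, 60]  (≈ [12.0000, 60.0000])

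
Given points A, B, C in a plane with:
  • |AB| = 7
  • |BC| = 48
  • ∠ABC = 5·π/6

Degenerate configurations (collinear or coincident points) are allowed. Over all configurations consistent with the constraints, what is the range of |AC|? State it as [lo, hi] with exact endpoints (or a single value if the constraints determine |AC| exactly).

|AB| ∈ {7}
|BC| ∈ {48}
|AC| ∈ {√(336·√(3) + 2353)}

|AC| = √(336·√(3) + 2353)  (≈ 54.1754)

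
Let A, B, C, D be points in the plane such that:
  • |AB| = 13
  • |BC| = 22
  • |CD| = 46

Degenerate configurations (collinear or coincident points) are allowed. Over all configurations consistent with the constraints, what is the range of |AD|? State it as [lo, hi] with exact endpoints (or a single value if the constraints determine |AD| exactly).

|AD| ∈ [11, 81]  (≈ [11.0000, 81.0000])

|AB| ∈ {13}
|BC| ∈ {22}
|CD| ∈ {46}
|AC| ∈ [9, 35]
|BD| ∈ [24, 68]
|AD| ∈ [11, 81]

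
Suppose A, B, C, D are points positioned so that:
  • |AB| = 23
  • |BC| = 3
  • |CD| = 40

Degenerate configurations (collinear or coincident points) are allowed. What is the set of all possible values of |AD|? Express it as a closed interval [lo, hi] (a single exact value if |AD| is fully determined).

|AD| ∈ [14, 66]  (≈ [14.0000, 66.0000])

|AB| ∈ {23}
|BC| ∈ {3}
|CD| ∈ {40}
|AC| ∈ [20, 26]
|BD| ∈ [37, 43]
|AD| ∈ [14, 66]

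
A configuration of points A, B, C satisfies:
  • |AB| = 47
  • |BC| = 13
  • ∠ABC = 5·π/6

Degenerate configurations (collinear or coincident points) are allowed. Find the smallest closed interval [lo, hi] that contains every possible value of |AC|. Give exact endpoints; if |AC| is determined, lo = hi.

|AC| = √(611·√(3) + 2378)  (≈ 58.6198)

|AB| ∈ {47}
|BC| ∈ {13}
|AC| ∈ {√(611·√(3) + 2378)}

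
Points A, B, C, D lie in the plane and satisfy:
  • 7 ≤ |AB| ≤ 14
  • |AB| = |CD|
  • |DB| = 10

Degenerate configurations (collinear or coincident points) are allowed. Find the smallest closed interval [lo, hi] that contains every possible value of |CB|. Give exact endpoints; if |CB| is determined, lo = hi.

|AB| ∈ [7, 14]
|BD| ∈ {10}
|CD| ∈ [7, 14]
|AD| ∈ [0, 24]
|BC| ∈ [0, 24]
|AC| ∈ [0, 38]

|CB| ∈ [0, 24]  (≈ [0.0000, 24.0000])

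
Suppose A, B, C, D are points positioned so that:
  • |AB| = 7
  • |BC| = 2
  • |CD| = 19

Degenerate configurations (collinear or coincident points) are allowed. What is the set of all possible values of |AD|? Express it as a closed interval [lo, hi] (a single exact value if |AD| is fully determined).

|AD| ∈ [10, 28]  (≈ [10.0000, 28.0000])

|AB| ∈ {7}
|BC| ∈ {2}
|CD| ∈ {19}
|AC| ∈ [5, 9]
|BD| ∈ [17, 21]
|AD| ∈ [10, 28]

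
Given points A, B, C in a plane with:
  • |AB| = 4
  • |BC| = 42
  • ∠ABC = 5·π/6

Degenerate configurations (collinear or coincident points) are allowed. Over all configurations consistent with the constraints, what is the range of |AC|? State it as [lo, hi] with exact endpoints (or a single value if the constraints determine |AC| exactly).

|AC| = 2·√(42·√(3) + 445)  (≈ 45.5081)

|AB| ∈ {4}
|BC| ∈ {42}
|AC| ∈ {2·√(42·√(3) + 445)}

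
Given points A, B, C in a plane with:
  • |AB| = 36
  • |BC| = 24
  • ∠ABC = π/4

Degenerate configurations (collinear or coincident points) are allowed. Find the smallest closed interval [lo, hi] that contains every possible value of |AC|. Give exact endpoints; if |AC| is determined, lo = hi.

|AB| ∈ {36}
|BC| ∈ {24}
|AC| ∈ {12·√(13 - 6·√(2))}

|AC| = 12·√(13 - 6·√(2))  (≈ 25.4974)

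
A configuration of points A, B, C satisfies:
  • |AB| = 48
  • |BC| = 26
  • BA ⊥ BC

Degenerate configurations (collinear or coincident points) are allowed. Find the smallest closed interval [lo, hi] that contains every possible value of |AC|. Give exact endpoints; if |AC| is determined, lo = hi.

|AB| ∈ {48}
|BC| ∈ {26}
|AC| ∈ {2·√(745)}

|AC| = 2·√(745)  (≈ 54.5894)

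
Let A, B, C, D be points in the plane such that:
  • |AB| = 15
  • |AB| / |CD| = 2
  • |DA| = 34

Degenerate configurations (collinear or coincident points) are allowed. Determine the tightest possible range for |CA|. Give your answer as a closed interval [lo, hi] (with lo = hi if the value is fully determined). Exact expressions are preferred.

|AB| ∈ {15}
|AD| ∈ {34}
|CD| ∈ {15/2}
|BD| ∈ [19, 49]
|AC| ∈ [53/2, 83/2]
|BC| ∈ [23/2, 113/2]

|CA| ∈ [53/2, 83/2]  (≈ [26.5000, 41.5000])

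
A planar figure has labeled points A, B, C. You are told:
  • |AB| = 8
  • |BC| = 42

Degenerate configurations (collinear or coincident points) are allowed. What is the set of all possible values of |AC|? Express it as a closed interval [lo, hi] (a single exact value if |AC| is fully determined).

|AC| ∈ [34, 50]  (≈ [34.0000, 50.0000])

|AB| ∈ {8}
|BC| ∈ {42}
|AC| ∈ [34, 50]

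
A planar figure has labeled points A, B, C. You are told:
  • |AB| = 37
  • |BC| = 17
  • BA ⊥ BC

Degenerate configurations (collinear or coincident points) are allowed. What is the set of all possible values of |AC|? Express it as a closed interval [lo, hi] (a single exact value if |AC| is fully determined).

|AC| = √(1658)  (≈ 40.7185)

|AB| ∈ {37}
|BC| ∈ {17}
|AC| ∈ {√(1658)}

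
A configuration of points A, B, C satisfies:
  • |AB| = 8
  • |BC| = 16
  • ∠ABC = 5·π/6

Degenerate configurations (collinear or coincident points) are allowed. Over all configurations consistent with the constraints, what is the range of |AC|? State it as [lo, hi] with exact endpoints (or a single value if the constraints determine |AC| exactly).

|AB| ∈ {8}
|BC| ∈ {16}
|AC| ∈ {8·√(2·√(3) + 5)}

|AC| = 8·√(2·√(3) + 5)  (≈ 23.2745)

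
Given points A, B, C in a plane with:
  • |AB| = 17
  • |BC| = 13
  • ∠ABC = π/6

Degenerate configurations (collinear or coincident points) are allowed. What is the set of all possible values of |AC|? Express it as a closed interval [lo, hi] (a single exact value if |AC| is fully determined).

|AC| = √(458 - 221·√(3))  (≈ 8.6728)

|AB| ∈ {17}
|BC| ∈ {13}
|AC| ∈ {√(458 - 221·√(3))}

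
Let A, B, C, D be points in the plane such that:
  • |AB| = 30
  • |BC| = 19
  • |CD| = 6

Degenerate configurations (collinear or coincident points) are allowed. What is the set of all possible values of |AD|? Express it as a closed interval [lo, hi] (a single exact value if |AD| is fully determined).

|AD| ∈ [5, 55]  (≈ [5.0000, 55.0000])

|AB| ∈ {30}
|BC| ∈ {19}
|CD| ∈ {6}
|AC| ∈ [11, 49]
|BD| ∈ [13, 25]
|AD| ∈ [5, 55]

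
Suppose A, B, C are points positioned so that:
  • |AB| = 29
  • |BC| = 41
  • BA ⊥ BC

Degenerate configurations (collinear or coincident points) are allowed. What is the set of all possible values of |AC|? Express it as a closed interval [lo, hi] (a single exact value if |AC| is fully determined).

|AB| ∈ {29}
|BC| ∈ {41}
|AC| ∈ {√(2522)}

|AC| = √(2522)  (≈ 50.2195)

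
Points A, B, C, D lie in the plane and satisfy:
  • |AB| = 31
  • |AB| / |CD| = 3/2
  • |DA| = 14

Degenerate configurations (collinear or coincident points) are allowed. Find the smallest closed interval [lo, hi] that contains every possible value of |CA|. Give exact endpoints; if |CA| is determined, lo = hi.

|AB| ∈ {31}
|AD| ∈ {14}
|CD| ∈ {62/3}
|BD| ∈ [17, 45]
|AC| ∈ [20/3, 104/3]
|BC| ∈ [0, 197/3]

|CA| ∈ [20/3, 104/3]  (≈ [6.6667, 34.6667])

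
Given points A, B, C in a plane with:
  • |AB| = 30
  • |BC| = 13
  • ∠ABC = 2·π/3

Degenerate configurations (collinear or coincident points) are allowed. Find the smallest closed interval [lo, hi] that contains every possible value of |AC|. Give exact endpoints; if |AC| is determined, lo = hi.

|AB| ∈ {30}
|BC| ∈ {13}
|AC| ∈ {√(1459)}

|AC| = √(1459)  (≈ 38.1969)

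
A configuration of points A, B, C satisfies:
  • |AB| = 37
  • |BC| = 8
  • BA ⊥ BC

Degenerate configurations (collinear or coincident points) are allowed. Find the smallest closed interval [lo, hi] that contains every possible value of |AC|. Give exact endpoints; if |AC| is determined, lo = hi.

|AC| = √(1433)  (≈ 37.8550)

|AB| ∈ {37}
|BC| ∈ {8}
|AC| ∈ {√(1433)}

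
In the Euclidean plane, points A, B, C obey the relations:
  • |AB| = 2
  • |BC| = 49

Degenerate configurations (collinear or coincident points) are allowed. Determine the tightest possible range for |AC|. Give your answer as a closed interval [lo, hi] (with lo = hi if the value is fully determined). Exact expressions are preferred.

|AC| ∈ [47, 51]  (≈ [47.0000, 51.0000])

|AB| ∈ {2}
|BC| ∈ {49}
|AC| ∈ [47, 51]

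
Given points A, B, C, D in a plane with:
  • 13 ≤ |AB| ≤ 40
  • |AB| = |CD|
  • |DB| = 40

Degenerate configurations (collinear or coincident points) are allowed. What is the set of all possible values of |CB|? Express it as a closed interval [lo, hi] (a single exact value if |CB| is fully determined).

|AB| ∈ [13, 40]
|BD| ∈ {40}
|CD| ∈ [13, 40]
|AD| ∈ [0, 80]
|BC| ∈ [0, 80]
|AC| ∈ [0, 120]

|CB| ∈ [0, 80]  (≈ [0.0000, 80.0000])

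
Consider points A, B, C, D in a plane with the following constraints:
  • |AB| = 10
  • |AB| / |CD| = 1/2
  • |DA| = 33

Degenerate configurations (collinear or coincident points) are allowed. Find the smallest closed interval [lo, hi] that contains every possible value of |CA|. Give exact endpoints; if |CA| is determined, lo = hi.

|CA| ∈ [13, 53]  (≈ [13.0000, 53.0000])

|AB| ∈ {10}
|AD| ∈ {33}
|CD| ∈ {20}
|BD| ∈ [23, 43]
|AC| ∈ [13, 53]
|BC| ∈ [3, 63]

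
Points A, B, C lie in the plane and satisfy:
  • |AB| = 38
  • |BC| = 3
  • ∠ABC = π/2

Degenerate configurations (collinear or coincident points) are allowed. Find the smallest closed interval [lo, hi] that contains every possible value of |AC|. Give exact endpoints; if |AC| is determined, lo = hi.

|AC| = √(1453)  (≈ 38.1182)

|AB| ∈ {38}
|BC| ∈ {3}
|AC| ∈ {√(1453)}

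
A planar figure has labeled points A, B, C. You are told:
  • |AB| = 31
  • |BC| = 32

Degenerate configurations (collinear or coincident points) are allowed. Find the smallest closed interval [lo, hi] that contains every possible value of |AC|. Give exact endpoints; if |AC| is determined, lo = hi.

|AC| ∈ [1, 63]  (≈ [1.0000, 63.0000])

|AB| ∈ {31}
|BC| ∈ {32}
|AC| ∈ [1, 63]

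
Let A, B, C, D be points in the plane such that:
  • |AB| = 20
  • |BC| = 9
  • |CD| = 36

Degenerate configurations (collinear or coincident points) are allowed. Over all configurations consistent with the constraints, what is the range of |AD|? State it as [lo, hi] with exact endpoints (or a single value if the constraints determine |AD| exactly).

|AD| ∈ [7, 65]  (≈ [7.0000, 65.0000])

|AB| ∈ {20}
|BC| ∈ {9}
|CD| ∈ {36}
|AC| ∈ [11, 29]
|BD| ∈ [27, 45]
|AD| ∈ [7, 65]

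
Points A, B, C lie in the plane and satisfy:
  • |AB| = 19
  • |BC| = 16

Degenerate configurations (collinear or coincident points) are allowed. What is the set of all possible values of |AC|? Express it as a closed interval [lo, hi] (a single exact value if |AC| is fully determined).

|AC| ∈ [3, 35]  (≈ [3.0000, 35.0000])

|AB| ∈ {19}
|BC| ∈ {16}
|AC| ∈ [3, 35]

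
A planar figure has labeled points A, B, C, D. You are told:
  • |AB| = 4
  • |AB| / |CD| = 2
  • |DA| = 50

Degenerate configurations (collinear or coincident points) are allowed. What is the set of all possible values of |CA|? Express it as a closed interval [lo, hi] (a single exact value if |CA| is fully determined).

|CA| ∈ [48, 52]  (≈ [48.0000, 52.0000])

|AB| ∈ {4}
|AD| ∈ {50}
|CD| ∈ {2}
|BD| ∈ [46, 54]
|AC| ∈ [48, 52]
|BC| ∈ [44, 56]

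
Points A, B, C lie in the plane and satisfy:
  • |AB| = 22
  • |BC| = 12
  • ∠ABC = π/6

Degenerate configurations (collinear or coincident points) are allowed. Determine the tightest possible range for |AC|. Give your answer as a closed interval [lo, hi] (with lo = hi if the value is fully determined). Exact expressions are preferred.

|AC| = 2·√(157 - 66·√(3))  (≈ 13.0667)

|AB| ∈ {22}
|BC| ∈ {12}
|AC| ∈ {2·√(157 - 66·√(3))}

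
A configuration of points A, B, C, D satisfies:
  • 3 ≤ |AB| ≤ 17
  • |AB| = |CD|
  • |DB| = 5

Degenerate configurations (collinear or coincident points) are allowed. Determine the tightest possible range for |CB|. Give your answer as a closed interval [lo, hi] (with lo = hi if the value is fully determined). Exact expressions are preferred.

|CB| ∈ [0, 22]  (≈ [0.0000, 22.0000])

|AB| ∈ [3, 17]
|BD| ∈ {5}
|CD| ∈ [3, 17]
|AD| ∈ [0, 22]
|BC| ∈ [0, 22]
|AC| ∈ [0, 39]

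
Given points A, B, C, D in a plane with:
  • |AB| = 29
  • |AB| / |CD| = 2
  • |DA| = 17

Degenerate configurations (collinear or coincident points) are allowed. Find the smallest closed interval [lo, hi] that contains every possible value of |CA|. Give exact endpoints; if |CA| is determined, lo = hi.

|CA| ∈ [5/2, 63/2]  (≈ [2.5000, 31.5000])

|AB| ∈ {29}
|AD| ∈ {17}
|CD| ∈ {29/2}
|BD| ∈ [12, 46]
|AC| ∈ [5/2, 63/2]
|BC| ∈ [0, 121/2]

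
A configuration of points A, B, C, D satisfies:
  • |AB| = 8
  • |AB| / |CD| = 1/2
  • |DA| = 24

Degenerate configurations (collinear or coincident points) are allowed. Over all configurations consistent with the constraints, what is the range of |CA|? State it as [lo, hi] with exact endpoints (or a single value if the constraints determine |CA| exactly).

|CA| ∈ [8, 40]  (≈ [8.0000, 40.0000])

|AB| ∈ {8}
|AD| ∈ {24}
|CD| ∈ {16}
|BD| ∈ [16, 32]
|AC| ∈ [8, 40]
|BC| ∈ [0, 48]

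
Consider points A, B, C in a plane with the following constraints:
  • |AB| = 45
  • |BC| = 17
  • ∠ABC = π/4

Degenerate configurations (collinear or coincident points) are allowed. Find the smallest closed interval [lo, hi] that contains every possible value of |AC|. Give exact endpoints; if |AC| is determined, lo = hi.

|AB| ∈ {45}
|BC| ∈ {17}
|AC| ∈ {√(2314 - 765·√(2))}

|AC| = √(2314 - 765·√(2))  (≈ 35.1017)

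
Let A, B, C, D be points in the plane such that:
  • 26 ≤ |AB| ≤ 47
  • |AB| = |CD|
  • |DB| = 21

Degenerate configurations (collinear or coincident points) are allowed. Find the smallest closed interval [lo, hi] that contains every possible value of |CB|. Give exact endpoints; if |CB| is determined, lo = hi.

|CB| ∈ [5, 68]  (≈ [5.0000, 68.0000])

|AB| ∈ [26, 47]
|BD| ∈ {21}
|CD| ∈ [26, 47]
|AD| ∈ [5, 68]
|BC| ∈ [5, 68]
|AC| ∈ [0, 115]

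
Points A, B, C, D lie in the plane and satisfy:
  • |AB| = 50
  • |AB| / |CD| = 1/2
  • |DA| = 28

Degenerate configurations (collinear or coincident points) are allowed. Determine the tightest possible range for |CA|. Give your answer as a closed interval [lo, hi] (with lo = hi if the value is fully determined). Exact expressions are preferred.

|AB| ∈ {50}
|AD| ∈ {28}
|CD| ∈ {100}
|BD| ∈ [22, 78]
|AC| ∈ [72, 128]
|BC| ∈ [22, 178]

|CA| ∈ [72, 128]  (≈ [72.0000, 128.0000])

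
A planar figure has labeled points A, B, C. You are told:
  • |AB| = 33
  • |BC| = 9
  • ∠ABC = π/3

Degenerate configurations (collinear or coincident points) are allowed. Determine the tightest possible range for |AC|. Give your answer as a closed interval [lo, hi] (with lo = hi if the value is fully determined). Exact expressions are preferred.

|AB| ∈ {33}
|BC| ∈ {9}
|AC| ∈ {3·√(97)}

|AC| = 3·√(97)  (≈ 29.5466)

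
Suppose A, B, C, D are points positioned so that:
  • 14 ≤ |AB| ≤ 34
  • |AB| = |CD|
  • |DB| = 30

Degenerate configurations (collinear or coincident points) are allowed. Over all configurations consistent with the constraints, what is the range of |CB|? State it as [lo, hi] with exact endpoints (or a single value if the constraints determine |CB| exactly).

|AB| ∈ [14, 34]
|BD| ∈ {30}
|CD| ∈ [14, 34]
|AD| ∈ [0, 64]
|BC| ∈ [0, 64]
|AC| ∈ [0, 98]

|CB| ∈ [0, 64]  (≈ [0.0000, 64.0000])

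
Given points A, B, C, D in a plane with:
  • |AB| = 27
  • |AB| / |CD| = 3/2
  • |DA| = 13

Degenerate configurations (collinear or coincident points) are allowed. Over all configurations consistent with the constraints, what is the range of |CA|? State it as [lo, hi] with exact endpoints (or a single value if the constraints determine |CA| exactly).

|AB| ∈ {27}
|AD| ∈ {13}
|CD| ∈ {18}
|BD| ∈ [14, 40]
|AC| ∈ [5, 31]
|BC| ∈ [0, 58]

|CA| ∈ [5, 31]  (≈ [5.0000, 31.0000])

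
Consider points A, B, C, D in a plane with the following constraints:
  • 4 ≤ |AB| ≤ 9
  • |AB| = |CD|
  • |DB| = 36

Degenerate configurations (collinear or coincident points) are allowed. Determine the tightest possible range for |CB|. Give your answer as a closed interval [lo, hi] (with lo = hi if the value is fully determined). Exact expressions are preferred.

|CB| ∈ [27, 45]  (≈ [27.0000, 45.0000])

|AB| ∈ [4, 9]
|BD| ∈ {36}
|CD| ∈ [4, 9]
|AD| ∈ [27, 45]
|BC| ∈ [27, 45]
|AC| ∈ [18, 54]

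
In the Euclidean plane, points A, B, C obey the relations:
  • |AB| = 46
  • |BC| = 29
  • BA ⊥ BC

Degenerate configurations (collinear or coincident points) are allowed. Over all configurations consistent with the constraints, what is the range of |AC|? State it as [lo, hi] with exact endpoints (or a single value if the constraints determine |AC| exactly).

|AB| ∈ {46}
|BC| ∈ {29}
|AC| ∈ {√(2957)}

|AC| = √(2957)  (≈ 54.3783)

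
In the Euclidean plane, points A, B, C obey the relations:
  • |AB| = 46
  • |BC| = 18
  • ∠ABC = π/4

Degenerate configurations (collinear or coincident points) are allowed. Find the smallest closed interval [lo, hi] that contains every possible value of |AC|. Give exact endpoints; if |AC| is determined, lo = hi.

|AB| ∈ {46}
|BC| ∈ {18}
|AC| ∈ {2·√(610 - 207·√(2))}

|AC| = 2·√(610 - 207·√(2))  (≈ 35.6235)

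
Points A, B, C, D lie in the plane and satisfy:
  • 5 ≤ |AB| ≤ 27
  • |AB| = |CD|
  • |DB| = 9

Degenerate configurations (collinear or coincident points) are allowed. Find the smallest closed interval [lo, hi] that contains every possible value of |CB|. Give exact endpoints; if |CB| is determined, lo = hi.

|CB| ∈ [0, 36]  (≈ [0.0000, 36.0000])

|AB| ∈ [5, 27]
|BD| ∈ {9}
|CD| ∈ [5, 27]
|AD| ∈ [0, 36]
|BC| ∈ [0, 36]
|AC| ∈ [0, 63]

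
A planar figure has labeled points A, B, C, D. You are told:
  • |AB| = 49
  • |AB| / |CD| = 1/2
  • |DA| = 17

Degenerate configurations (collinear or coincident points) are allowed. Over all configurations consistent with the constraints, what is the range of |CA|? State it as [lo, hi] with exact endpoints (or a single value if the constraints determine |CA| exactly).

|AB| ∈ {49}
|AD| ∈ {17}
|CD| ∈ {98}
|BD| ∈ [32, 66]
|AC| ∈ [81, 115]
|BC| ∈ [32, 164]

|CA| ∈ [81, 115]  (≈ [81.0000, 115.0000])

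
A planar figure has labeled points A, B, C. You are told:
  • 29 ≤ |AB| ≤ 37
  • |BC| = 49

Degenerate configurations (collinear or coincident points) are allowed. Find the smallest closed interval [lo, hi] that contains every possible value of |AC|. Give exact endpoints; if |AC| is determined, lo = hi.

|AB| ∈ [29, 37]
|BC| ∈ {49}
|AC| ∈ [12, 86]

|AC| ∈ [12, 86]  (≈ [12.0000, 86.0000])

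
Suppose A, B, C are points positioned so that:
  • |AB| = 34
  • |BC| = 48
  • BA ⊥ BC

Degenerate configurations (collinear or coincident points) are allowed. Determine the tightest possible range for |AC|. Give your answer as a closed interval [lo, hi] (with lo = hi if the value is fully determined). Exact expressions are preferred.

|AB| ∈ {34}
|BC| ∈ {48}
|AC| ∈ {2·√(865)}

|AC| = 2·√(865)  (≈ 58.8218)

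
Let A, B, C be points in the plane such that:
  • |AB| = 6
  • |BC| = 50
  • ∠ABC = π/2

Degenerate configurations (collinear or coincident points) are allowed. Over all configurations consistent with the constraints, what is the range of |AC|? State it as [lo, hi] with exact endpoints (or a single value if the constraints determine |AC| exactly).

|AB| ∈ {6}
|BC| ∈ {50}
|AC| ∈ {2·√(634)}

|AC| = 2·√(634)  (≈ 50.3587)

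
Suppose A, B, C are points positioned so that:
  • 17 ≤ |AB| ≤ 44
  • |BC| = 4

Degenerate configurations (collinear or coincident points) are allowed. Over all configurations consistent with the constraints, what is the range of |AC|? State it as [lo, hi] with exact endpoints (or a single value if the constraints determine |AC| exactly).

|AC| ∈ [13, 48]  (≈ [13.0000, 48.0000])

|AB| ∈ [17, 44]
|BC| ∈ {4}
|AC| ∈ [13, 48]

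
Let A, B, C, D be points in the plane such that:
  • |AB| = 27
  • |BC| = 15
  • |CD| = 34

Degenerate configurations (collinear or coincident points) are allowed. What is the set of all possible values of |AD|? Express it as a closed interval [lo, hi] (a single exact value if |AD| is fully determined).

|AD| ∈ [0, 76]  (≈ [0.0000, 76.0000])

|AB| ∈ {27}
|BC| ∈ {15}
|CD| ∈ {34}
|AC| ∈ [12, 42]
|BD| ∈ [19, 49]
|AD| ∈ [0, 76]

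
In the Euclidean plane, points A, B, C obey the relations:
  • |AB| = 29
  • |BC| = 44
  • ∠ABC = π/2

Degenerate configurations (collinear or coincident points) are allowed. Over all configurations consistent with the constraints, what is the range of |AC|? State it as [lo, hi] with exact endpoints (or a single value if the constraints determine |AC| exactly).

|AC| = √(2777)  (≈ 52.6972)

|AB| ∈ {29}
|BC| ∈ {44}
|AC| ∈ {√(2777)}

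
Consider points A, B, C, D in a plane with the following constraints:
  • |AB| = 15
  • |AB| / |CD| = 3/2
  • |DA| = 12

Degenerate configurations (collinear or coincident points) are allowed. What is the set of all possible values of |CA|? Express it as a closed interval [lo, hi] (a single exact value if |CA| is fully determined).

|AB| ∈ {15}
|AD| ∈ {12}
|CD| ∈ {10}
|BD| ∈ [3, 27]
|AC| ∈ [2, 22]
|BC| ∈ [0, 37]

|CA| ∈ [2, 22]  (≈ [2.0000, 22.0000])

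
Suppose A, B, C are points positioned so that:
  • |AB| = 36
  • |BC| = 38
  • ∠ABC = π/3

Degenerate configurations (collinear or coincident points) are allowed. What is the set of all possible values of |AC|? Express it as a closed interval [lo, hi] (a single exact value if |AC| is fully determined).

|AC| = 14·√(7)  (≈ 37.0405)

|AB| ∈ {36}
|BC| ∈ {38}
|AC| ∈ {14·√(7)}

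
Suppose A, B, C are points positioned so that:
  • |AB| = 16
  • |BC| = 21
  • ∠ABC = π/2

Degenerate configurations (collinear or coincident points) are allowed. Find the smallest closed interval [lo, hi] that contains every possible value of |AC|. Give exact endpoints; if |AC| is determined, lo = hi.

|AB| ∈ {16}
|BC| ∈ {21}
|AC| ∈ {√(697)}

|AC| = √(697)  (≈ 26.4008)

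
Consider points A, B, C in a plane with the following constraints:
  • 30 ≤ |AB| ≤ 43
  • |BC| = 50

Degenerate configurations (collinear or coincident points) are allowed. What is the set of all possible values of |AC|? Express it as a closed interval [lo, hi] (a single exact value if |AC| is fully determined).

|AB| ∈ [30, 43]
|BC| ∈ {50}
|AC| ∈ [7, 93]

|AC| ∈ [7, 93]  (≈ [7.0000, 93.0000])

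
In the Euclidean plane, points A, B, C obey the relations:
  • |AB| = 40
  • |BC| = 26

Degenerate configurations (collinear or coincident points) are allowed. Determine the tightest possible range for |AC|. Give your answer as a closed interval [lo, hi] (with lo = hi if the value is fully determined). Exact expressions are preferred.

|AC| ∈ [14, 66]  (≈ [14.0000, 66.0000])

|AB| ∈ {40}
|BC| ∈ {26}
|AC| ∈ [14, 66]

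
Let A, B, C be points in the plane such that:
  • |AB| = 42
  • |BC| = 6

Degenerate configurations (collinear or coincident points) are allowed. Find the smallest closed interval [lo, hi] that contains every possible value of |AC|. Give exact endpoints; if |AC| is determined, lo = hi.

|AC| ∈ [36, 48]  (≈ [36.0000, 48.0000])

|AB| ∈ {42}
|BC| ∈ {6}
|AC| ∈ [36, 48]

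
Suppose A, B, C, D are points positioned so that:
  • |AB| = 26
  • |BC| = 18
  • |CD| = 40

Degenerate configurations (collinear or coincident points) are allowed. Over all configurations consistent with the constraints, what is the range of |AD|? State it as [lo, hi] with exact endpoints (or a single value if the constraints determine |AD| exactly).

|AB| ∈ {26}
|BC| ∈ {18}
|CD| ∈ {40}
|AC| ∈ [8, 44]
|BD| ∈ [22, 58]
|AD| ∈ [0, 84]

|AD| ∈ [0, 84]  (≈ [0.0000, 84.0000])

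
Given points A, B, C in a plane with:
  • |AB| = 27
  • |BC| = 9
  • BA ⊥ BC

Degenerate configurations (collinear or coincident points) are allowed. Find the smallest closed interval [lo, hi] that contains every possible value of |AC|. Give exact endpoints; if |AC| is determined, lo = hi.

|AB| ∈ {27}
|BC| ∈ {9}
|AC| ∈ {9·√(10)}

|AC| = 9·√(10)  (≈ 28.4605)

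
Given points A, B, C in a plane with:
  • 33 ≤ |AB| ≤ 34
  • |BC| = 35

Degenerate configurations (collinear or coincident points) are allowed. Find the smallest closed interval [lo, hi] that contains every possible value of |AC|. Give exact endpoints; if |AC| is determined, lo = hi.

|AB| ∈ [33, 34]
|BC| ∈ {35}
|AC| ∈ [1, 69]

|AC| ∈ [1, 69]  (≈ [1.0000, 69.0000])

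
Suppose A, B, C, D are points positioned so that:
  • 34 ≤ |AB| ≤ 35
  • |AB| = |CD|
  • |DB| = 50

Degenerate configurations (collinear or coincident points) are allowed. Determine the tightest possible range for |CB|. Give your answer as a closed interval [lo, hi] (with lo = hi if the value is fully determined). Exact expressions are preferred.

|AB| ∈ [34, 35]
|BD| ∈ {50}
|CD| ∈ [34, 35]
|AD| ∈ [15, 85]
|BC| ∈ [15, 85]
|AC| ∈ [0, 120]

|CB| ∈ [15, 85]  (≈ [15.0000, 85.0000])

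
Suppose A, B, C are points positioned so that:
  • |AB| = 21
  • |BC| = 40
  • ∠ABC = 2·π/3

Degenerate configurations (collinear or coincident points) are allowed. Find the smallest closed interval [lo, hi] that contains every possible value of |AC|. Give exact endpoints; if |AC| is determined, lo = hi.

|AC| = √(2881)  (≈ 53.6749)

|AB| ∈ {21}
|BC| ∈ {40}
|AC| ∈ {√(2881)}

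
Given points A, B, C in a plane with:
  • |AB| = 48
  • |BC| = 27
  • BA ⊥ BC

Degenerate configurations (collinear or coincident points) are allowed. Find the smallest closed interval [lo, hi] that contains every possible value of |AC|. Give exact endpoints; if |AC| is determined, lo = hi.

|AC| = 3·√(337)  (≈ 55.0727)

|AB| ∈ {48}
|BC| ∈ {27}
|AC| ∈ {3·√(337)}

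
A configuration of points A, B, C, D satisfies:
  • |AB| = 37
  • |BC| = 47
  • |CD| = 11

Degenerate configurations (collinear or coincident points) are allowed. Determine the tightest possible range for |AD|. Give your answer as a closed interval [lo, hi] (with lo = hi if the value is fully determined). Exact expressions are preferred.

|AB| ∈ {37}
|BC| ∈ {47}
|CD| ∈ {11}
|AC| ∈ [10, 84]
|BD| ∈ [36, 58]
|AD| ∈ [0, 95]

|AD| ∈ [0, 95]  (≈ [0.0000, 95.0000])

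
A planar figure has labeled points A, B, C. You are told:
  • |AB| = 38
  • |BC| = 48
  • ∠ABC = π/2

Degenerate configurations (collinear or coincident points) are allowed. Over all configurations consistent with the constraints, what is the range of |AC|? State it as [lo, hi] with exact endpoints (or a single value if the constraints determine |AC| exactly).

|AB| ∈ {38}
|BC| ∈ {48}
|AC| ∈ {2·√(937)}

|AC| = 2·√(937)  (≈ 61.2209)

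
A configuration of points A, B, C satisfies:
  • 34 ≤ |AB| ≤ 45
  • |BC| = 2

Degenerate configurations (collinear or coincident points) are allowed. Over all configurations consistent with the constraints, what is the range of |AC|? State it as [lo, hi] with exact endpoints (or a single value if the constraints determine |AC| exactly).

|AC| ∈ [32, 47]  (≈ [32.0000, 47.0000])

|AB| ∈ [34, 45]
|BC| ∈ {2}
|AC| ∈ [32, 47]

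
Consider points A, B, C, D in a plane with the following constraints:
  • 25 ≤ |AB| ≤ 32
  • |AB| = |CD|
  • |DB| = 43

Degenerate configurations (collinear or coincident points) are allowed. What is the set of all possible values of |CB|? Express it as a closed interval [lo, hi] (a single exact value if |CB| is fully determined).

|AB| ∈ [25, 32]
|BD| ∈ {43}
|CD| ∈ [25, 32]
|AD| ∈ [11, 75]
|BC| ∈ [11, 75]
|AC| ∈ [0, 107]

|CB| ∈ [11, 75]  (≈ [11.0000, 75.0000])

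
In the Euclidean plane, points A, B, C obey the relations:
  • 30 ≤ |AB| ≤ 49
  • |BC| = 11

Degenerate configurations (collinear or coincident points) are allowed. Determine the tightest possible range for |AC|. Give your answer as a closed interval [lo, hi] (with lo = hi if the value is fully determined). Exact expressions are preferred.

|AB| ∈ [30, 49]
|BC| ∈ {11}
|AC| ∈ [19, 60]

|AC| ∈ [19, 60]  (≈ [19.0000, 60.0000])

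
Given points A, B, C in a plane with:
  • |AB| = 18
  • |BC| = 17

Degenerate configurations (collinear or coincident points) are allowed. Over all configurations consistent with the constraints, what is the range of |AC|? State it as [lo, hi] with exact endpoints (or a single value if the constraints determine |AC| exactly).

|AB| ∈ {18}
|BC| ∈ {17}
|AC| ∈ [1, 35]

|AC| ∈ [1, 35]  (≈ [1.0000, 35.0000])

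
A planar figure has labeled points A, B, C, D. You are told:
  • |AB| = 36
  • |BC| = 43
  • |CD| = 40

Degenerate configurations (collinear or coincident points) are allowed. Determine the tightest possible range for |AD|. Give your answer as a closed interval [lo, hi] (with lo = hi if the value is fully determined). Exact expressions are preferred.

|AD| ∈ [0, 119]  (≈ [0.0000, 119.0000])

|AB| ∈ {36}
|BC| ∈ {43}
|CD| ∈ {40}
|AC| ∈ [7, 79]
|BD| ∈ [3, 83]
|AD| ∈ [0, 119]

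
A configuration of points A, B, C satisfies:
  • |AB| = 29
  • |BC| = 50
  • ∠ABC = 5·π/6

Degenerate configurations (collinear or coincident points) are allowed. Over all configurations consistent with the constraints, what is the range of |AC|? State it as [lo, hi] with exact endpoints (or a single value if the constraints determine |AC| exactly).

|AC| = √(1450·√(3) + 3341)  (≈ 76.5015)

|AB| ∈ {29}
|BC| ∈ {50}
|AC| ∈ {√(1450·√(3) + 3341)}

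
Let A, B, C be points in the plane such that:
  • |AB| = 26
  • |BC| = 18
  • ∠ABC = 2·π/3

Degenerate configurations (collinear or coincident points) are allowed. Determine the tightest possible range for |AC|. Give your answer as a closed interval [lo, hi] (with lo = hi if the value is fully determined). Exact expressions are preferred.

|AC| = 2·√(367)  (≈ 38.3145)

|AB| ∈ {26}
|BC| ∈ {18}
|AC| ∈ {2·√(367)}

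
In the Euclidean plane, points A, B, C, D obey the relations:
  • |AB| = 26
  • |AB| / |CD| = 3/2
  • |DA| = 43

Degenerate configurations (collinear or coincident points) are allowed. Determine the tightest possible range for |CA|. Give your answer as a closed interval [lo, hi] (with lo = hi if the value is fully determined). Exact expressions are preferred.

|CA| ∈ [77/3, 181/3]  (≈ [25.6667, 60.3333])

|AB| ∈ {26}
|AD| ∈ {43}
|CD| ∈ {52/3}
|BD| ∈ [17, 69]
|AC| ∈ [77/3, 181/3]
|BC| ∈ [0, 259/3]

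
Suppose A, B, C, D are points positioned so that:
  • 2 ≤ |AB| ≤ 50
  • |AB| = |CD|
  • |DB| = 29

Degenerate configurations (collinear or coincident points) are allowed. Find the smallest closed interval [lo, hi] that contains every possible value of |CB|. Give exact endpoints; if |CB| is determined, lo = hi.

|AB| ∈ [2, 50]
|BD| ∈ {29}
|CD| ∈ [2, 50]
|AD| ∈ [0, 79]
|BC| ∈ [0, 79]
|AC| ∈ [0, 129]

|CB| ∈ [0, 79]  (≈ [0.0000, 79.0000])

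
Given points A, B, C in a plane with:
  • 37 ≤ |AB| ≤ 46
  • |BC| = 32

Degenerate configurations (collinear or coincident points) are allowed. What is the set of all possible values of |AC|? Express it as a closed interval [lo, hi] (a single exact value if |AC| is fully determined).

|AB| ∈ [37, 46]
|BC| ∈ {32}
|AC| ∈ [5, 78]

|AC| ∈ [5, 78]  (≈ [5.0000, 78.0000])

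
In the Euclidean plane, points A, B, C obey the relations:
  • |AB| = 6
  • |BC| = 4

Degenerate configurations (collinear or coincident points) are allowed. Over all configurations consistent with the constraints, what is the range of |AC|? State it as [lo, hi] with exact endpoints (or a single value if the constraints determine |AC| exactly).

|AB| ∈ {6}
|BC| ∈ {4}
|AC| ∈ [2, 10]

|AC| ∈ [2, 10]  (≈ [2.0000, 10.0000])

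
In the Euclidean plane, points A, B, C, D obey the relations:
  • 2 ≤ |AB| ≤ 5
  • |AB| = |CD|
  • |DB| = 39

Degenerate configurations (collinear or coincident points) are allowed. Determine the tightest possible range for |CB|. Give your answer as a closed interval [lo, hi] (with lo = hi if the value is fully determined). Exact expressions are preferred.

|CB| ∈ [34, 44]  (≈ [34.0000, 44.0000])

|AB| ∈ [2, 5]
|BD| ∈ {39}
|CD| ∈ [2, 5]
|AD| ∈ [34, 44]
|BC| ∈ [34, 44]
|AC| ∈ [29, 49]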